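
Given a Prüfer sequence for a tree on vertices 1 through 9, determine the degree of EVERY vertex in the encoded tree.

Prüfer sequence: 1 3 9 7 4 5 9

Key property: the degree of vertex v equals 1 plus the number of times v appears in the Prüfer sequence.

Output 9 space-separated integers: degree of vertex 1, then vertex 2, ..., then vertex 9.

Answer: 2 1 2 2 2 1 2 1 3

Derivation:
p_1 = 1: count[1] becomes 1
p_2 = 3: count[3] becomes 1
p_3 = 9: count[9] becomes 1
p_4 = 7: count[7] becomes 1
p_5 = 4: count[4] becomes 1
p_6 = 5: count[5] becomes 1
p_7 = 9: count[9] becomes 2
Degrees (1 + count): deg[1]=1+1=2, deg[2]=1+0=1, deg[3]=1+1=2, deg[4]=1+1=2, deg[5]=1+1=2, deg[6]=1+0=1, deg[7]=1+1=2, deg[8]=1+0=1, deg[9]=1+2=3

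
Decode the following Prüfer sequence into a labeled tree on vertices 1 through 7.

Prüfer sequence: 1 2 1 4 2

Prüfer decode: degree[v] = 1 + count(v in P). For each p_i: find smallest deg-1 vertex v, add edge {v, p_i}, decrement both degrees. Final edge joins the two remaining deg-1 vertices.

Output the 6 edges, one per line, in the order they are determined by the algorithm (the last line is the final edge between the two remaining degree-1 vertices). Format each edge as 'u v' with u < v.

Initial degrees: {1:3, 2:3, 3:1, 4:2, 5:1, 6:1, 7:1}
Step 1: smallest deg-1 vertex = 3, p_1 = 1. Add edge {1,3}. Now deg[3]=0, deg[1]=2.
Step 2: smallest deg-1 vertex = 5, p_2 = 2. Add edge {2,5}. Now deg[5]=0, deg[2]=2.
Step 3: smallest deg-1 vertex = 6, p_3 = 1. Add edge {1,6}. Now deg[6]=0, deg[1]=1.
Step 4: smallest deg-1 vertex = 1, p_4 = 4. Add edge {1,4}. Now deg[1]=0, deg[4]=1.
Step 5: smallest deg-1 vertex = 4, p_5 = 2. Add edge {2,4}. Now deg[4]=0, deg[2]=1.
Final: two remaining deg-1 vertices are 2, 7. Add edge {2,7}.

Answer: 1 3
2 5
1 6
1 4
2 4
2 7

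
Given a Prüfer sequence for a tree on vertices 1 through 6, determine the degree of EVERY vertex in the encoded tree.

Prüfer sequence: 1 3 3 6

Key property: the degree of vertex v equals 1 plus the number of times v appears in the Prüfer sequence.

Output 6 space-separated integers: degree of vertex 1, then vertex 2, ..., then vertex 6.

p_1 = 1: count[1] becomes 1
p_2 = 3: count[3] becomes 1
p_3 = 3: count[3] becomes 2
p_4 = 6: count[6] becomes 1
Degrees (1 + count): deg[1]=1+1=2, deg[2]=1+0=1, deg[3]=1+2=3, deg[4]=1+0=1, deg[5]=1+0=1, deg[6]=1+1=2

Answer: 2 1 3 1 1 2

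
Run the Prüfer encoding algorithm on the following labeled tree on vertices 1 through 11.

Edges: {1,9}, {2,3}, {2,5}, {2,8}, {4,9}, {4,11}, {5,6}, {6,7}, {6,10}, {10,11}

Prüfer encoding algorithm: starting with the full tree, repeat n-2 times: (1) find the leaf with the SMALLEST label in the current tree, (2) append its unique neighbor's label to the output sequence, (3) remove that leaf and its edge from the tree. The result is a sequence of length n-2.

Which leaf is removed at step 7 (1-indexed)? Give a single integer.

Step 1: current leaves = {1,3,7,8}. Remove leaf 1 (neighbor: 9).
Step 2: current leaves = {3,7,8,9}. Remove leaf 3 (neighbor: 2).
Step 3: current leaves = {7,8,9}. Remove leaf 7 (neighbor: 6).
Step 4: current leaves = {8,9}. Remove leaf 8 (neighbor: 2).
Step 5: current leaves = {2,9}. Remove leaf 2 (neighbor: 5).
Step 6: current leaves = {5,9}. Remove leaf 5 (neighbor: 6).
Step 7: current leaves = {6,9}. Remove leaf 6 (neighbor: 10).

Answer: 6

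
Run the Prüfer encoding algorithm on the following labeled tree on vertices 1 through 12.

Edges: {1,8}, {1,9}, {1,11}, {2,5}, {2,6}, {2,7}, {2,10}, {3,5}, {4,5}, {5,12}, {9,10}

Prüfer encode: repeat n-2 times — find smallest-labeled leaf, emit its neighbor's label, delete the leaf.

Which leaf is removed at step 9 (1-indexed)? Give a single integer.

Step 1: current leaves = {3,4,6,7,8,11,12}. Remove leaf 3 (neighbor: 5).
Step 2: current leaves = {4,6,7,8,11,12}. Remove leaf 4 (neighbor: 5).
Step 3: current leaves = {6,7,8,11,12}. Remove leaf 6 (neighbor: 2).
Step 4: current leaves = {7,8,11,12}. Remove leaf 7 (neighbor: 2).
Step 5: current leaves = {8,11,12}. Remove leaf 8 (neighbor: 1).
Step 6: current leaves = {11,12}. Remove leaf 11 (neighbor: 1).
Step 7: current leaves = {1,12}. Remove leaf 1 (neighbor: 9).
Step 8: current leaves = {9,12}. Remove leaf 9 (neighbor: 10).
Step 9: current leaves = {10,12}. Remove leaf 10 (neighbor: 2).

Answer: 10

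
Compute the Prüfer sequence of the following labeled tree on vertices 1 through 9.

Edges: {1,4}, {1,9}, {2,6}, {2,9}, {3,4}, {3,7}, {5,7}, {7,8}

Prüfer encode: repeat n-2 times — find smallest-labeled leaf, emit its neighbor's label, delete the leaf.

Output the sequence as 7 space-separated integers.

Step 1: leaves = {5,6,8}. Remove smallest leaf 5, emit neighbor 7.
Step 2: leaves = {6,8}. Remove smallest leaf 6, emit neighbor 2.
Step 3: leaves = {2,8}. Remove smallest leaf 2, emit neighbor 9.
Step 4: leaves = {8,9}. Remove smallest leaf 8, emit neighbor 7.
Step 5: leaves = {7,9}. Remove smallest leaf 7, emit neighbor 3.
Step 6: leaves = {3,9}. Remove smallest leaf 3, emit neighbor 4.
Step 7: leaves = {4,9}. Remove smallest leaf 4, emit neighbor 1.
Done: 2 vertices remain (1, 9). Sequence = [7 2 9 7 3 4 1]

Answer: 7 2 9 7 3 4 1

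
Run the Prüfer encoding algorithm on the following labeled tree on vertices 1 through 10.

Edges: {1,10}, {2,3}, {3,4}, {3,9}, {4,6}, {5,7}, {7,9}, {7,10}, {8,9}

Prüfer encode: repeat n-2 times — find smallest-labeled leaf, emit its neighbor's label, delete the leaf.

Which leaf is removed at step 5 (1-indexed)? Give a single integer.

Step 1: current leaves = {1,2,5,6,8}. Remove leaf 1 (neighbor: 10).
Step 2: current leaves = {2,5,6,8,10}. Remove leaf 2 (neighbor: 3).
Step 3: current leaves = {5,6,8,10}. Remove leaf 5 (neighbor: 7).
Step 4: current leaves = {6,8,10}. Remove leaf 6 (neighbor: 4).
Step 5: current leaves = {4,8,10}. Remove leaf 4 (neighbor: 3).

Answer: 4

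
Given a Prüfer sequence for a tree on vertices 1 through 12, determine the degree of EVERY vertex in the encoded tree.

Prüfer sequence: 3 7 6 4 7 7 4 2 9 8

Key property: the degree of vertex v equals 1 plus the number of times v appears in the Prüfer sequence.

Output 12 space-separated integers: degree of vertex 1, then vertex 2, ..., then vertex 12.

p_1 = 3: count[3] becomes 1
p_2 = 7: count[7] becomes 1
p_3 = 6: count[6] becomes 1
p_4 = 4: count[4] becomes 1
p_5 = 7: count[7] becomes 2
p_6 = 7: count[7] becomes 3
p_7 = 4: count[4] becomes 2
p_8 = 2: count[2] becomes 1
p_9 = 9: count[9] becomes 1
p_10 = 8: count[8] becomes 1
Degrees (1 + count): deg[1]=1+0=1, deg[2]=1+1=2, deg[3]=1+1=2, deg[4]=1+2=3, deg[5]=1+0=1, deg[6]=1+1=2, deg[7]=1+3=4, deg[8]=1+1=2, deg[9]=1+1=2, deg[10]=1+0=1, deg[11]=1+0=1, deg[12]=1+0=1

Answer: 1 2 2 3 1 2 4 2 2 1 1 1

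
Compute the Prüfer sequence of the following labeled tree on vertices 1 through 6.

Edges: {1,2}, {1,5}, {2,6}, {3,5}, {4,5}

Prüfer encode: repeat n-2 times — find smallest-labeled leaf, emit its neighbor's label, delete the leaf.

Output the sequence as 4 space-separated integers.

Step 1: leaves = {3,4,6}. Remove smallest leaf 3, emit neighbor 5.
Step 2: leaves = {4,6}. Remove smallest leaf 4, emit neighbor 5.
Step 3: leaves = {5,6}. Remove smallest leaf 5, emit neighbor 1.
Step 4: leaves = {1,6}. Remove smallest leaf 1, emit neighbor 2.
Done: 2 vertices remain (2, 6). Sequence = [5 5 1 2]

Answer: 5 5 1 2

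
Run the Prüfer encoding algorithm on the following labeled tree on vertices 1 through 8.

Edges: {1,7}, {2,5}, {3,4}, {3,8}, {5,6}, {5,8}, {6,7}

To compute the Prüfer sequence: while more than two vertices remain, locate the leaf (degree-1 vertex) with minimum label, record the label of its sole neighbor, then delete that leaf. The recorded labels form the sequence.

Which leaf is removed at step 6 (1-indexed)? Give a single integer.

Step 1: current leaves = {1,2,4}. Remove leaf 1 (neighbor: 7).
Step 2: current leaves = {2,4,7}. Remove leaf 2 (neighbor: 5).
Step 3: current leaves = {4,7}. Remove leaf 4 (neighbor: 3).
Step 4: current leaves = {3,7}. Remove leaf 3 (neighbor: 8).
Step 5: current leaves = {7,8}. Remove leaf 7 (neighbor: 6).
Step 6: current leaves = {6,8}. Remove leaf 6 (neighbor: 5).

Answer: 6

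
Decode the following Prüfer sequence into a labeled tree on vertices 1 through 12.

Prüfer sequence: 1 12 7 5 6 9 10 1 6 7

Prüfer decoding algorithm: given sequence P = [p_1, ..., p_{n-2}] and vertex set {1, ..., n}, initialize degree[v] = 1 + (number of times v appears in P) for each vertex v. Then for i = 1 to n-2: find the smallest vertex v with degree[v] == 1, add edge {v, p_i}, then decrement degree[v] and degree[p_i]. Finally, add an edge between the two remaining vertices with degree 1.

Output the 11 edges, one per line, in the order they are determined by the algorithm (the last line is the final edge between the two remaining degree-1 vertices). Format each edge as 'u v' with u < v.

Initial degrees: {1:3, 2:1, 3:1, 4:1, 5:2, 6:3, 7:3, 8:1, 9:2, 10:2, 11:1, 12:2}
Step 1: smallest deg-1 vertex = 2, p_1 = 1. Add edge {1,2}. Now deg[2]=0, deg[1]=2.
Step 2: smallest deg-1 vertex = 3, p_2 = 12. Add edge {3,12}. Now deg[3]=0, deg[12]=1.
Step 3: smallest deg-1 vertex = 4, p_3 = 7. Add edge {4,7}. Now deg[4]=0, deg[7]=2.
Step 4: smallest deg-1 vertex = 8, p_4 = 5. Add edge {5,8}. Now deg[8]=0, deg[5]=1.
Step 5: smallest deg-1 vertex = 5, p_5 = 6. Add edge {5,6}. Now deg[5]=0, deg[6]=2.
Step 6: smallest deg-1 vertex = 11, p_6 = 9. Add edge {9,11}. Now deg[11]=0, deg[9]=1.
Step 7: smallest deg-1 vertex = 9, p_7 = 10. Add edge {9,10}. Now deg[9]=0, deg[10]=1.
Step 8: smallest deg-1 vertex = 10, p_8 = 1. Add edge {1,10}. Now deg[10]=0, deg[1]=1.
Step 9: smallest deg-1 vertex = 1, p_9 = 6. Add edge {1,6}. Now deg[1]=0, deg[6]=1.
Step 10: smallest deg-1 vertex = 6, p_10 = 7. Add edge {6,7}. Now deg[6]=0, deg[7]=1.
Final: two remaining deg-1 vertices are 7, 12. Add edge {7,12}.

Answer: 1 2
3 12
4 7
5 8
5 6
9 11
9 10
1 10
1 6
6 7
7 12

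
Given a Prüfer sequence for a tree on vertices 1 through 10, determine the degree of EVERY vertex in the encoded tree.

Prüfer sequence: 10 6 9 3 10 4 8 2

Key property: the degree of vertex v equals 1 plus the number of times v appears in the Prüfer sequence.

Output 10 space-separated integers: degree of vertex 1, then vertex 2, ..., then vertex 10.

p_1 = 10: count[10] becomes 1
p_2 = 6: count[6] becomes 1
p_3 = 9: count[9] becomes 1
p_4 = 3: count[3] becomes 1
p_5 = 10: count[10] becomes 2
p_6 = 4: count[4] becomes 1
p_7 = 8: count[8] becomes 1
p_8 = 2: count[2] becomes 1
Degrees (1 + count): deg[1]=1+0=1, deg[2]=1+1=2, deg[3]=1+1=2, deg[4]=1+1=2, deg[5]=1+0=1, deg[6]=1+1=2, deg[7]=1+0=1, deg[8]=1+1=2, deg[9]=1+1=2, deg[10]=1+2=3

Answer: 1 2 2 2 1 2 1 2 2 3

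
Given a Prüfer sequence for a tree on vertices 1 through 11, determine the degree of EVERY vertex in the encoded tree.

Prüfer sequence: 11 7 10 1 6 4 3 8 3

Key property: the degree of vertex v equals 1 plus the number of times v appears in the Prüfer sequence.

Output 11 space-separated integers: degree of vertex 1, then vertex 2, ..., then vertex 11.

Answer: 2 1 3 2 1 2 2 2 1 2 2

Derivation:
p_1 = 11: count[11] becomes 1
p_2 = 7: count[7] becomes 1
p_3 = 10: count[10] becomes 1
p_4 = 1: count[1] becomes 1
p_5 = 6: count[6] becomes 1
p_6 = 4: count[4] becomes 1
p_7 = 3: count[3] becomes 1
p_8 = 8: count[8] becomes 1
p_9 = 3: count[3] becomes 2
Degrees (1 + count): deg[1]=1+1=2, deg[2]=1+0=1, deg[3]=1+2=3, deg[4]=1+1=2, deg[5]=1+0=1, deg[6]=1+1=2, deg[7]=1+1=2, deg[8]=1+1=2, deg[9]=1+0=1, deg[10]=1+1=2, deg[11]=1+1=2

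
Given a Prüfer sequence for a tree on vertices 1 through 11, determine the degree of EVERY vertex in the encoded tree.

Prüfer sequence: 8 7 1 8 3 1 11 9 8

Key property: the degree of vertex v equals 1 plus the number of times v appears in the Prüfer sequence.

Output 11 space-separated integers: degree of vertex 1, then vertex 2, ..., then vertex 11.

p_1 = 8: count[8] becomes 1
p_2 = 7: count[7] becomes 1
p_3 = 1: count[1] becomes 1
p_4 = 8: count[8] becomes 2
p_5 = 3: count[3] becomes 1
p_6 = 1: count[1] becomes 2
p_7 = 11: count[11] becomes 1
p_8 = 9: count[9] becomes 1
p_9 = 8: count[8] becomes 3
Degrees (1 + count): deg[1]=1+2=3, deg[2]=1+0=1, deg[3]=1+1=2, deg[4]=1+0=1, deg[5]=1+0=1, deg[6]=1+0=1, deg[7]=1+1=2, deg[8]=1+3=4, deg[9]=1+1=2, deg[10]=1+0=1, deg[11]=1+1=2

Answer: 3 1 2 1 1 1 2 4 2 1 2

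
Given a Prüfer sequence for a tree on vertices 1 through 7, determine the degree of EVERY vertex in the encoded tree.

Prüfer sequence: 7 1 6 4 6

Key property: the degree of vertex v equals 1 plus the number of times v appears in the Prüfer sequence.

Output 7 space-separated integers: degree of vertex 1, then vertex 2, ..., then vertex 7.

p_1 = 7: count[7] becomes 1
p_2 = 1: count[1] becomes 1
p_3 = 6: count[6] becomes 1
p_4 = 4: count[4] becomes 1
p_5 = 6: count[6] becomes 2
Degrees (1 + count): deg[1]=1+1=2, deg[2]=1+0=1, deg[3]=1+0=1, deg[4]=1+1=2, deg[5]=1+0=1, deg[6]=1+2=3, deg[7]=1+1=2

Answer: 2 1 1 2 1 3 2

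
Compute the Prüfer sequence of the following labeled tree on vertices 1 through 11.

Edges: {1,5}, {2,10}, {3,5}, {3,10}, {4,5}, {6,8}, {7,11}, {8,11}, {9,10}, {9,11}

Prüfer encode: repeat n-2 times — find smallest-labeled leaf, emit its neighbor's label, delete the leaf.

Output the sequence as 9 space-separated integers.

Answer: 5 10 5 3 10 8 11 11 9

Derivation:
Step 1: leaves = {1,2,4,6,7}. Remove smallest leaf 1, emit neighbor 5.
Step 2: leaves = {2,4,6,7}. Remove smallest leaf 2, emit neighbor 10.
Step 3: leaves = {4,6,7}. Remove smallest leaf 4, emit neighbor 5.
Step 4: leaves = {5,6,7}. Remove smallest leaf 5, emit neighbor 3.
Step 5: leaves = {3,6,7}. Remove smallest leaf 3, emit neighbor 10.
Step 6: leaves = {6,7,10}. Remove smallest leaf 6, emit neighbor 8.
Step 7: leaves = {7,8,10}. Remove smallest leaf 7, emit neighbor 11.
Step 8: leaves = {8,10}. Remove smallest leaf 8, emit neighbor 11.
Step 9: leaves = {10,11}. Remove smallest leaf 10, emit neighbor 9.
Done: 2 vertices remain (9, 11). Sequence = [5 10 5 3 10 8 11 11 9]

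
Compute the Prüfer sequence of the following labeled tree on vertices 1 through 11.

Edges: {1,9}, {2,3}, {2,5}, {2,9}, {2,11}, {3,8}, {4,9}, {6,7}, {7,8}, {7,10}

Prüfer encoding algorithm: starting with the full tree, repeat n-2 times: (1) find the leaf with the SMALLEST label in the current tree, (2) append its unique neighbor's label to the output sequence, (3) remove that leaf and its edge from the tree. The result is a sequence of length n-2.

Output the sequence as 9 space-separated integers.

Answer: 9 9 2 7 2 7 8 3 2

Derivation:
Step 1: leaves = {1,4,5,6,10,11}. Remove smallest leaf 1, emit neighbor 9.
Step 2: leaves = {4,5,6,10,11}. Remove smallest leaf 4, emit neighbor 9.
Step 3: leaves = {5,6,9,10,11}. Remove smallest leaf 5, emit neighbor 2.
Step 4: leaves = {6,9,10,11}. Remove smallest leaf 6, emit neighbor 7.
Step 5: leaves = {9,10,11}. Remove smallest leaf 9, emit neighbor 2.
Step 6: leaves = {10,11}. Remove smallest leaf 10, emit neighbor 7.
Step 7: leaves = {7,11}. Remove smallest leaf 7, emit neighbor 8.
Step 8: leaves = {8,11}. Remove smallest leaf 8, emit neighbor 3.
Step 9: leaves = {3,11}. Remove smallest leaf 3, emit neighbor 2.
Done: 2 vertices remain (2, 11). Sequence = [9 9 2 7 2 7 8 3 2]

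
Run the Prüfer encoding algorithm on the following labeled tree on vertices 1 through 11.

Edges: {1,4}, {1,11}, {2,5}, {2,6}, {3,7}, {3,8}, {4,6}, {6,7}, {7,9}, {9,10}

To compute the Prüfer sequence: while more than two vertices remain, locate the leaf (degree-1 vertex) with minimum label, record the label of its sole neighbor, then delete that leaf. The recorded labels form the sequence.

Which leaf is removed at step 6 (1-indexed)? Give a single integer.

Step 1: current leaves = {5,8,10,11}. Remove leaf 5 (neighbor: 2).
Step 2: current leaves = {2,8,10,11}. Remove leaf 2 (neighbor: 6).
Step 3: current leaves = {8,10,11}. Remove leaf 8 (neighbor: 3).
Step 4: current leaves = {3,10,11}. Remove leaf 3 (neighbor: 7).
Step 5: current leaves = {10,11}. Remove leaf 10 (neighbor: 9).
Step 6: current leaves = {9,11}. Remove leaf 9 (neighbor: 7).

Answer: 9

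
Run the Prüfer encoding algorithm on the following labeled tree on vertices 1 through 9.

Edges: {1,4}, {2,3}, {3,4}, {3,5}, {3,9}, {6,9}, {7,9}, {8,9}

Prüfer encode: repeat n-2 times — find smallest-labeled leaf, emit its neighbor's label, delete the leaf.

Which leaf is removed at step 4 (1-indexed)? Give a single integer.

Step 1: current leaves = {1,2,5,6,7,8}. Remove leaf 1 (neighbor: 4).
Step 2: current leaves = {2,4,5,6,7,8}. Remove leaf 2 (neighbor: 3).
Step 3: current leaves = {4,5,6,7,8}. Remove leaf 4 (neighbor: 3).
Step 4: current leaves = {5,6,7,8}. Remove leaf 5 (neighbor: 3).

Answer: 5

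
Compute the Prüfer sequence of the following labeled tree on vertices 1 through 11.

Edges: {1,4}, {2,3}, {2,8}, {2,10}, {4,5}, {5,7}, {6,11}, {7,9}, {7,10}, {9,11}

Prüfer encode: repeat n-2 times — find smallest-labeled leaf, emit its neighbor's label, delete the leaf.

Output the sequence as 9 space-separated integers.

Answer: 4 2 5 7 11 2 10 7 9

Derivation:
Step 1: leaves = {1,3,6,8}. Remove smallest leaf 1, emit neighbor 4.
Step 2: leaves = {3,4,6,8}. Remove smallest leaf 3, emit neighbor 2.
Step 3: leaves = {4,6,8}. Remove smallest leaf 4, emit neighbor 5.
Step 4: leaves = {5,6,8}. Remove smallest leaf 5, emit neighbor 7.
Step 5: leaves = {6,8}. Remove smallest leaf 6, emit neighbor 11.
Step 6: leaves = {8,11}. Remove smallest leaf 8, emit neighbor 2.
Step 7: leaves = {2,11}. Remove smallest leaf 2, emit neighbor 10.
Step 8: leaves = {10,11}. Remove smallest leaf 10, emit neighbor 7.
Step 9: leaves = {7,11}. Remove smallest leaf 7, emit neighbor 9.
Done: 2 vertices remain (9, 11). Sequence = [4 2 5 7 11 2 10 7 9]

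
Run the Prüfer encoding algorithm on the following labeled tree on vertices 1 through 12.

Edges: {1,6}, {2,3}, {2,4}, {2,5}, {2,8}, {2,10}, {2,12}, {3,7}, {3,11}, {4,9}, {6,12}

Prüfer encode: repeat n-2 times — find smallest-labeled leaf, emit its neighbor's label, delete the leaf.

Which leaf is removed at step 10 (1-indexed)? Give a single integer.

Step 1: current leaves = {1,5,7,8,9,10,11}. Remove leaf 1 (neighbor: 6).
Step 2: current leaves = {5,6,7,8,9,10,11}. Remove leaf 5 (neighbor: 2).
Step 3: current leaves = {6,7,8,9,10,11}. Remove leaf 6 (neighbor: 12).
Step 4: current leaves = {7,8,9,10,11,12}. Remove leaf 7 (neighbor: 3).
Step 5: current leaves = {8,9,10,11,12}. Remove leaf 8 (neighbor: 2).
Step 6: current leaves = {9,10,11,12}. Remove leaf 9 (neighbor: 4).
Step 7: current leaves = {4,10,11,12}. Remove leaf 4 (neighbor: 2).
Step 8: current leaves = {10,11,12}. Remove leaf 10 (neighbor: 2).
Step 9: current leaves = {11,12}. Remove leaf 11 (neighbor: 3).
Step 10: current leaves = {3,12}. Remove leaf 3 (neighbor: 2).

Answer: 3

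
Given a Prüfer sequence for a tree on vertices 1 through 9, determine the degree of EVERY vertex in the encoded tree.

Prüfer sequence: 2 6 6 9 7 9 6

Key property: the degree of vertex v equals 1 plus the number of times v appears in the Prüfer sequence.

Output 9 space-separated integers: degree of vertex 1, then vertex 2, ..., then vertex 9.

Answer: 1 2 1 1 1 4 2 1 3

Derivation:
p_1 = 2: count[2] becomes 1
p_2 = 6: count[6] becomes 1
p_3 = 6: count[6] becomes 2
p_4 = 9: count[9] becomes 1
p_5 = 7: count[7] becomes 1
p_6 = 9: count[9] becomes 2
p_7 = 6: count[6] becomes 3
Degrees (1 + count): deg[1]=1+0=1, deg[2]=1+1=2, deg[3]=1+0=1, deg[4]=1+0=1, deg[5]=1+0=1, deg[6]=1+3=4, deg[7]=1+1=2, deg[8]=1+0=1, deg[9]=1+2=3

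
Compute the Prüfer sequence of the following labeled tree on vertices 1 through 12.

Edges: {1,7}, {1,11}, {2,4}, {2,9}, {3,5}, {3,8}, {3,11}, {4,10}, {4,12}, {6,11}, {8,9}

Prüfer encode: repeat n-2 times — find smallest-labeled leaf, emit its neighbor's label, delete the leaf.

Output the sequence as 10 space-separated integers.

Step 1: leaves = {5,6,7,10,12}. Remove smallest leaf 5, emit neighbor 3.
Step 2: leaves = {6,7,10,12}. Remove smallest leaf 6, emit neighbor 11.
Step 3: leaves = {7,10,12}. Remove smallest leaf 7, emit neighbor 1.
Step 4: leaves = {1,10,12}. Remove smallest leaf 1, emit neighbor 11.
Step 5: leaves = {10,11,12}. Remove smallest leaf 10, emit neighbor 4.
Step 6: leaves = {11,12}. Remove smallest leaf 11, emit neighbor 3.
Step 7: leaves = {3,12}. Remove smallest leaf 3, emit neighbor 8.
Step 8: leaves = {8,12}. Remove smallest leaf 8, emit neighbor 9.
Step 9: leaves = {9,12}. Remove smallest leaf 9, emit neighbor 2.
Step 10: leaves = {2,12}. Remove smallest leaf 2, emit neighbor 4.
Done: 2 vertices remain (4, 12). Sequence = [3 11 1 11 4 3 8 9 2 4]

Answer: 3 11 1 11 4 3 8 9 2 4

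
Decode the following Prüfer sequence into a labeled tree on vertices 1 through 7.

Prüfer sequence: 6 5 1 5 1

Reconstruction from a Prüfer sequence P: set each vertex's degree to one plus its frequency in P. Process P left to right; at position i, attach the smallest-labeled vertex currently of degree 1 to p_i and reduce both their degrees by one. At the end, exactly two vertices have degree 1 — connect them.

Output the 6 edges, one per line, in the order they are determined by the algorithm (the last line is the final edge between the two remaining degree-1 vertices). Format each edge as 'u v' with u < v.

Answer: 2 6
3 5
1 4
5 6
1 5
1 7

Derivation:
Initial degrees: {1:3, 2:1, 3:1, 4:1, 5:3, 6:2, 7:1}
Step 1: smallest deg-1 vertex = 2, p_1 = 6. Add edge {2,6}. Now deg[2]=0, deg[6]=1.
Step 2: smallest deg-1 vertex = 3, p_2 = 5. Add edge {3,5}. Now deg[3]=0, deg[5]=2.
Step 3: smallest deg-1 vertex = 4, p_3 = 1. Add edge {1,4}. Now deg[4]=0, deg[1]=2.
Step 4: smallest deg-1 vertex = 6, p_4 = 5. Add edge {5,6}. Now deg[6]=0, deg[5]=1.
Step 5: smallest deg-1 vertex = 5, p_5 = 1. Add edge {1,5}. Now deg[5]=0, deg[1]=1.
Final: two remaining deg-1 vertices are 1, 7. Add edge {1,7}.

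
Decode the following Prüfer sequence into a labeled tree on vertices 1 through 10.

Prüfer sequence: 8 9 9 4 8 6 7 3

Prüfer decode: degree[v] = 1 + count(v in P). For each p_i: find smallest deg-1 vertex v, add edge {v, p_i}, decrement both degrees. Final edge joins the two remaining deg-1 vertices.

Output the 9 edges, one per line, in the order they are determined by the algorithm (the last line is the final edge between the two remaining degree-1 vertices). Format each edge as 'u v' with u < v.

Initial degrees: {1:1, 2:1, 3:2, 4:2, 5:1, 6:2, 7:2, 8:3, 9:3, 10:1}
Step 1: smallest deg-1 vertex = 1, p_1 = 8. Add edge {1,8}. Now deg[1]=0, deg[8]=2.
Step 2: smallest deg-1 vertex = 2, p_2 = 9. Add edge {2,9}. Now deg[2]=0, deg[9]=2.
Step 3: smallest deg-1 vertex = 5, p_3 = 9. Add edge {5,9}. Now deg[5]=0, deg[9]=1.
Step 4: smallest deg-1 vertex = 9, p_4 = 4. Add edge {4,9}. Now deg[9]=0, deg[4]=1.
Step 5: smallest deg-1 vertex = 4, p_5 = 8. Add edge {4,8}. Now deg[4]=0, deg[8]=1.
Step 6: smallest deg-1 vertex = 8, p_6 = 6. Add edge {6,8}. Now deg[8]=0, deg[6]=1.
Step 7: smallest deg-1 vertex = 6, p_7 = 7. Add edge {6,7}. Now deg[6]=0, deg[7]=1.
Step 8: smallest deg-1 vertex = 7, p_8 = 3. Add edge {3,7}. Now deg[7]=0, deg[3]=1.
Final: two remaining deg-1 vertices are 3, 10. Add edge {3,10}.

Answer: 1 8
2 9
5 9
4 9
4 8
6 8
6 7
3 7
3 10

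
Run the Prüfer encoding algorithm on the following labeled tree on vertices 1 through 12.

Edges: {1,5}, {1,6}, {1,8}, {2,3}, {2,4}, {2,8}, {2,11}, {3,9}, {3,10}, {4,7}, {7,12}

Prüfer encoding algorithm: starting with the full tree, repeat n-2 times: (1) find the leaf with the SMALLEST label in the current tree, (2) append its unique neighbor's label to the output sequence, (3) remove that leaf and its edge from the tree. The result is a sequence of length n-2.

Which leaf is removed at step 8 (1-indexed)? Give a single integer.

Answer: 11

Derivation:
Step 1: current leaves = {5,6,9,10,11,12}. Remove leaf 5 (neighbor: 1).
Step 2: current leaves = {6,9,10,11,12}. Remove leaf 6 (neighbor: 1).
Step 3: current leaves = {1,9,10,11,12}. Remove leaf 1 (neighbor: 8).
Step 4: current leaves = {8,9,10,11,12}. Remove leaf 8 (neighbor: 2).
Step 5: current leaves = {9,10,11,12}. Remove leaf 9 (neighbor: 3).
Step 6: current leaves = {10,11,12}. Remove leaf 10 (neighbor: 3).
Step 7: current leaves = {3,11,12}. Remove leaf 3 (neighbor: 2).
Step 8: current leaves = {11,12}. Remove leaf 11 (neighbor: 2).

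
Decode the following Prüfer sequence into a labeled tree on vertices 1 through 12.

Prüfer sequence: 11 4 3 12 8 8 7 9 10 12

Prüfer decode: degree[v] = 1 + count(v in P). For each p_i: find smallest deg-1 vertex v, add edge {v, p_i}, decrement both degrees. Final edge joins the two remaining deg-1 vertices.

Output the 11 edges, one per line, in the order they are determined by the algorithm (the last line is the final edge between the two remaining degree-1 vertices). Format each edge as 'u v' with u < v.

Answer: 1 11
2 4
3 4
3 12
5 8
6 8
7 8
7 9
9 10
10 12
11 12

Derivation:
Initial degrees: {1:1, 2:1, 3:2, 4:2, 5:1, 6:1, 7:2, 8:3, 9:2, 10:2, 11:2, 12:3}
Step 1: smallest deg-1 vertex = 1, p_1 = 11. Add edge {1,11}. Now deg[1]=0, deg[11]=1.
Step 2: smallest deg-1 vertex = 2, p_2 = 4. Add edge {2,4}. Now deg[2]=0, deg[4]=1.
Step 3: smallest deg-1 vertex = 4, p_3 = 3. Add edge {3,4}. Now deg[4]=0, deg[3]=1.
Step 4: smallest deg-1 vertex = 3, p_4 = 12. Add edge {3,12}. Now deg[3]=0, deg[12]=2.
Step 5: smallest deg-1 vertex = 5, p_5 = 8. Add edge {5,8}. Now deg[5]=0, deg[8]=2.
Step 6: smallest deg-1 vertex = 6, p_6 = 8. Add edge {6,8}. Now deg[6]=0, deg[8]=1.
Step 7: smallest deg-1 vertex = 8, p_7 = 7. Add edge {7,8}. Now deg[8]=0, deg[7]=1.
Step 8: smallest deg-1 vertex = 7, p_8 = 9. Add edge {7,9}. Now deg[7]=0, deg[9]=1.
Step 9: smallest deg-1 vertex = 9, p_9 = 10. Add edge {9,10}. Now deg[9]=0, deg[10]=1.
Step 10: smallest deg-1 vertex = 10, p_10 = 12. Add edge {10,12}. Now deg[10]=0, deg[12]=1.
Final: two remaining deg-1 vertices are 11, 12. Add edge {11,12}.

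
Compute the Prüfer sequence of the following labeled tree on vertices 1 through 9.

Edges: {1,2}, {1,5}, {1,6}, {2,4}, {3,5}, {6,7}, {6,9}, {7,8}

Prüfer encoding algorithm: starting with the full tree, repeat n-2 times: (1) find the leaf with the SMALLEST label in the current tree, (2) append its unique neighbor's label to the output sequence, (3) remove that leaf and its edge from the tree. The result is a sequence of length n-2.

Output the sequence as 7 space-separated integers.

Step 1: leaves = {3,4,8,9}. Remove smallest leaf 3, emit neighbor 5.
Step 2: leaves = {4,5,8,9}. Remove smallest leaf 4, emit neighbor 2.
Step 3: leaves = {2,5,8,9}. Remove smallest leaf 2, emit neighbor 1.
Step 4: leaves = {5,8,9}. Remove smallest leaf 5, emit neighbor 1.
Step 5: leaves = {1,8,9}. Remove smallest leaf 1, emit neighbor 6.
Step 6: leaves = {8,9}. Remove smallest leaf 8, emit neighbor 7.
Step 7: leaves = {7,9}. Remove smallest leaf 7, emit neighbor 6.
Done: 2 vertices remain (6, 9). Sequence = [5 2 1 1 6 7 6]

Answer: 5 2 1 1 6 7 6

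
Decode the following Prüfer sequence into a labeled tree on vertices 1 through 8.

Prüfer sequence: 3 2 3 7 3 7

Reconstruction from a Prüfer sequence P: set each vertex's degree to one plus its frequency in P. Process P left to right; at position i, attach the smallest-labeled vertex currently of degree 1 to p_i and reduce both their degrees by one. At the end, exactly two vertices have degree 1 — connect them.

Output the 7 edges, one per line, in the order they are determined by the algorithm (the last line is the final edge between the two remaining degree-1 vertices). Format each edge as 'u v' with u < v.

Answer: 1 3
2 4
2 3
5 7
3 6
3 7
7 8

Derivation:
Initial degrees: {1:1, 2:2, 3:4, 4:1, 5:1, 6:1, 7:3, 8:1}
Step 1: smallest deg-1 vertex = 1, p_1 = 3. Add edge {1,3}. Now deg[1]=0, deg[3]=3.
Step 2: smallest deg-1 vertex = 4, p_2 = 2. Add edge {2,4}. Now deg[4]=0, deg[2]=1.
Step 3: smallest deg-1 vertex = 2, p_3 = 3. Add edge {2,3}. Now deg[2]=0, deg[3]=2.
Step 4: smallest deg-1 vertex = 5, p_4 = 7. Add edge {5,7}. Now deg[5]=0, deg[7]=2.
Step 5: smallest deg-1 vertex = 6, p_5 = 3. Add edge {3,6}. Now deg[6]=0, deg[3]=1.
Step 6: smallest deg-1 vertex = 3, p_6 = 7. Add edge {3,7}. Now deg[3]=0, deg[7]=1.
Final: two remaining deg-1 vertices are 7, 8. Add edge {7,8}.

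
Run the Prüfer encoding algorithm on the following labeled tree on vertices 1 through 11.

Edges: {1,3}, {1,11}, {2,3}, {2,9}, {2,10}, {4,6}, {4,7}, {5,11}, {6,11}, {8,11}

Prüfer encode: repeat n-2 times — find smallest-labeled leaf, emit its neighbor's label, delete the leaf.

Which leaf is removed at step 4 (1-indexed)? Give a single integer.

Answer: 6

Derivation:
Step 1: current leaves = {5,7,8,9,10}. Remove leaf 5 (neighbor: 11).
Step 2: current leaves = {7,8,9,10}. Remove leaf 7 (neighbor: 4).
Step 3: current leaves = {4,8,9,10}. Remove leaf 4 (neighbor: 6).
Step 4: current leaves = {6,8,9,10}. Remove leaf 6 (neighbor: 11).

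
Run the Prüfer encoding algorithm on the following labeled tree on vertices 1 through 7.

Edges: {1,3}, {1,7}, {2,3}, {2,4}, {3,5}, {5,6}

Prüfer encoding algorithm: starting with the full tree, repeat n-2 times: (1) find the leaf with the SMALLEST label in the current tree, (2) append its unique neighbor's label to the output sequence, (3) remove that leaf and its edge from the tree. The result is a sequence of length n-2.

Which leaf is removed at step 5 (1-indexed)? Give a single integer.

Answer: 3

Derivation:
Step 1: current leaves = {4,6,7}. Remove leaf 4 (neighbor: 2).
Step 2: current leaves = {2,6,7}. Remove leaf 2 (neighbor: 3).
Step 3: current leaves = {6,7}. Remove leaf 6 (neighbor: 5).
Step 4: current leaves = {5,7}. Remove leaf 5 (neighbor: 3).
Step 5: current leaves = {3,7}. Remove leaf 3 (neighbor: 1).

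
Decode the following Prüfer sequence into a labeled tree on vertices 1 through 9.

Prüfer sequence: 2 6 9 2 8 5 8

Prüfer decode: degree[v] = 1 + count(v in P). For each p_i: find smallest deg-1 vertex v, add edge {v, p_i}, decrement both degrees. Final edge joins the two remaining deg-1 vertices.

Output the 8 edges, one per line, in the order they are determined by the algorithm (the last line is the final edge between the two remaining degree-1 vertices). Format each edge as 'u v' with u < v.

Answer: 1 2
3 6
4 9
2 6
2 8
5 7
5 8
8 9

Derivation:
Initial degrees: {1:1, 2:3, 3:1, 4:1, 5:2, 6:2, 7:1, 8:3, 9:2}
Step 1: smallest deg-1 vertex = 1, p_1 = 2. Add edge {1,2}. Now deg[1]=0, deg[2]=2.
Step 2: smallest deg-1 vertex = 3, p_2 = 6. Add edge {3,6}. Now deg[3]=0, deg[6]=1.
Step 3: smallest deg-1 vertex = 4, p_3 = 9. Add edge {4,9}. Now deg[4]=0, deg[9]=1.
Step 4: smallest deg-1 vertex = 6, p_4 = 2. Add edge {2,6}. Now deg[6]=0, deg[2]=1.
Step 5: smallest deg-1 vertex = 2, p_5 = 8. Add edge {2,8}. Now deg[2]=0, deg[8]=2.
Step 6: smallest deg-1 vertex = 7, p_6 = 5. Add edge {5,7}. Now deg[7]=0, deg[5]=1.
Step 7: smallest deg-1 vertex = 5, p_7 = 8. Add edge {5,8}. Now deg[5]=0, deg[8]=1.
Final: two remaining deg-1 vertices are 8, 9. Add edge {8,9}.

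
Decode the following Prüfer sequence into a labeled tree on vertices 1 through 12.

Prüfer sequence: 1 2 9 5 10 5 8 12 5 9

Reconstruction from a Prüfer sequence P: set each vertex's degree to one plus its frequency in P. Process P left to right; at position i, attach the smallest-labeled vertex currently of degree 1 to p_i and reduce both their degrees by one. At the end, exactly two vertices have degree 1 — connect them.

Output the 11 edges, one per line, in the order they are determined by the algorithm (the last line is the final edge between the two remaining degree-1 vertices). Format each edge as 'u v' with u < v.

Answer: 1 3
1 2
2 9
4 5
6 10
5 7
8 10
8 12
5 11
5 9
9 12

Derivation:
Initial degrees: {1:2, 2:2, 3:1, 4:1, 5:4, 6:1, 7:1, 8:2, 9:3, 10:2, 11:1, 12:2}
Step 1: smallest deg-1 vertex = 3, p_1 = 1. Add edge {1,3}. Now deg[3]=0, deg[1]=1.
Step 2: smallest deg-1 vertex = 1, p_2 = 2. Add edge {1,2}. Now deg[1]=0, deg[2]=1.
Step 3: smallest deg-1 vertex = 2, p_3 = 9. Add edge {2,9}. Now deg[2]=0, deg[9]=2.
Step 4: smallest deg-1 vertex = 4, p_4 = 5. Add edge {4,5}. Now deg[4]=0, deg[5]=3.
Step 5: smallest deg-1 vertex = 6, p_5 = 10. Add edge {6,10}. Now deg[6]=0, deg[10]=1.
Step 6: smallest deg-1 vertex = 7, p_6 = 5. Add edge {5,7}. Now deg[7]=0, deg[5]=2.
Step 7: smallest deg-1 vertex = 10, p_7 = 8. Add edge {8,10}. Now deg[10]=0, deg[8]=1.
Step 8: smallest deg-1 vertex = 8, p_8 = 12. Add edge {8,12}. Now deg[8]=0, deg[12]=1.
Step 9: smallest deg-1 vertex = 11, p_9 = 5. Add edge {5,11}. Now deg[11]=0, deg[5]=1.
Step 10: smallest deg-1 vertex = 5, p_10 = 9. Add edge {5,9}. Now deg[5]=0, deg[9]=1.
Final: two remaining deg-1 vertices are 9, 12. Add edge {9,12}.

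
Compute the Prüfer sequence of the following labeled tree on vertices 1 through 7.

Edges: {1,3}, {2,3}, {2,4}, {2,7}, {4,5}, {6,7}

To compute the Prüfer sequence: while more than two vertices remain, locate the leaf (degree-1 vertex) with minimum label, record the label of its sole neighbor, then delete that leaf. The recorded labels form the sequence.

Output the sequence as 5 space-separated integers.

Answer: 3 2 4 2 7

Derivation:
Step 1: leaves = {1,5,6}. Remove smallest leaf 1, emit neighbor 3.
Step 2: leaves = {3,5,6}. Remove smallest leaf 3, emit neighbor 2.
Step 3: leaves = {5,6}. Remove smallest leaf 5, emit neighbor 4.
Step 4: leaves = {4,6}. Remove smallest leaf 4, emit neighbor 2.
Step 5: leaves = {2,6}. Remove smallest leaf 2, emit neighbor 7.
Done: 2 vertices remain (6, 7). Sequence = [3 2 4 2 7]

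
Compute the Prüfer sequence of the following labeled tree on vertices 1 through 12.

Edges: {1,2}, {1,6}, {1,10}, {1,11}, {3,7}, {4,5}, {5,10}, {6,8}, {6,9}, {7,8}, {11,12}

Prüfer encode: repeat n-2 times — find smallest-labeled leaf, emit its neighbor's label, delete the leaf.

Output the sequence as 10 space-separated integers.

Step 1: leaves = {2,3,4,9,12}. Remove smallest leaf 2, emit neighbor 1.
Step 2: leaves = {3,4,9,12}. Remove smallest leaf 3, emit neighbor 7.
Step 3: leaves = {4,7,9,12}. Remove smallest leaf 4, emit neighbor 5.
Step 4: leaves = {5,7,9,12}. Remove smallest leaf 5, emit neighbor 10.
Step 5: leaves = {7,9,10,12}. Remove smallest leaf 7, emit neighbor 8.
Step 6: leaves = {8,9,10,12}. Remove smallest leaf 8, emit neighbor 6.
Step 7: leaves = {9,10,12}. Remove smallest leaf 9, emit neighbor 6.
Step 8: leaves = {6,10,12}. Remove smallest leaf 6, emit neighbor 1.
Step 9: leaves = {10,12}. Remove smallest leaf 10, emit neighbor 1.
Step 10: leaves = {1,12}. Remove smallest leaf 1, emit neighbor 11.
Done: 2 vertices remain (11, 12). Sequence = [1 7 5 10 8 6 6 1 1 11]

Answer: 1 7 5 10 8 6 6 1 1 11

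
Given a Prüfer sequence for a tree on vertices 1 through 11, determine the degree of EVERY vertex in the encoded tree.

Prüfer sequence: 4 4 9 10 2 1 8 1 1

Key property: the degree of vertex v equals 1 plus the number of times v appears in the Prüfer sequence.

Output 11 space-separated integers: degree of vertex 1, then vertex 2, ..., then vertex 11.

p_1 = 4: count[4] becomes 1
p_2 = 4: count[4] becomes 2
p_3 = 9: count[9] becomes 1
p_4 = 10: count[10] becomes 1
p_5 = 2: count[2] becomes 1
p_6 = 1: count[1] becomes 1
p_7 = 8: count[8] becomes 1
p_8 = 1: count[1] becomes 2
p_9 = 1: count[1] becomes 3
Degrees (1 + count): deg[1]=1+3=4, deg[2]=1+1=2, deg[3]=1+0=1, deg[4]=1+2=3, deg[5]=1+0=1, deg[6]=1+0=1, deg[7]=1+0=1, deg[8]=1+1=2, deg[9]=1+1=2, deg[10]=1+1=2, deg[11]=1+0=1

Answer: 4 2 1 3 1 1 1 2 2 2 1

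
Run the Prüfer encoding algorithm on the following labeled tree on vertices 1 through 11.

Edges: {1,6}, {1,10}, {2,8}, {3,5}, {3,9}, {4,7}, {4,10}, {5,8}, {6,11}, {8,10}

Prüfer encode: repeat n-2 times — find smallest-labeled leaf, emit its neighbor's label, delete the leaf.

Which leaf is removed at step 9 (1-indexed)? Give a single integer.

Step 1: current leaves = {2,7,9,11}. Remove leaf 2 (neighbor: 8).
Step 2: current leaves = {7,9,11}. Remove leaf 7 (neighbor: 4).
Step 3: current leaves = {4,9,11}. Remove leaf 4 (neighbor: 10).
Step 4: current leaves = {9,11}. Remove leaf 9 (neighbor: 3).
Step 5: current leaves = {3,11}. Remove leaf 3 (neighbor: 5).
Step 6: current leaves = {5,11}. Remove leaf 5 (neighbor: 8).
Step 7: current leaves = {8,11}. Remove leaf 8 (neighbor: 10).
Step 8: current leaves = {10,11}. Remove leaf 10 (neighbor: 1).
Step 9: current leaves = {1,11}. Remove leaf 1 (neighbor: 6).

Answer: 1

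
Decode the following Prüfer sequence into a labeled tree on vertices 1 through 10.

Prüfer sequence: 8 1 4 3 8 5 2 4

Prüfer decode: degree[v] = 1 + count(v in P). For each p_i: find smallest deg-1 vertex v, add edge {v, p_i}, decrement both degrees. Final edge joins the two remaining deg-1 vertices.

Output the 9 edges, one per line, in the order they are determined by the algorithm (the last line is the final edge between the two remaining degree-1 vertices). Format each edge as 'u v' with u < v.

Answer: 6 8
1 7
1 4
3 9
3 8
5 8
2 5
2 4
4 10

Derivation:
Initial degrees: {1:2, 2:2, 3:2, 4:3, 5:2, 6:1, 7:1, 8:3, 9:1, 10:1}
Step 1: smallest deg-1 vertex = 6, p_1 = 8. Add edge {6,8}. Now deg[6]=0, deg[8]=2.
Step 2: smallest deg-1 vertex = 7, p_2 = 1. Add edge {1,7}. Now deg[7]=0, deg[1]=1.
Step 3: smallest deg-1 vertex = 1, p_3 = 4. Add edge {1,4}. Now deg[1]=0, deg[4]=2.
Step 4: smallest deg-1 vertex = 9, p_4 = 3. Add edge {3,9}. Now deg[9]=0, deg[3]=1.
Step 5: smallest deg-1 vertex = 3, p_5 = 8. Add edge {3,8}. Now deg[3]=0, deg[8]=1.
Step 6: smallest deg-1 vertex = 8, p_6 = 5. Add edge {5,8}. Now deg[8]=0, deg[5]=1.
Step 7: smallest deg-1 vertex = 5, p_7 = 2. Add edge {2,5}. Now deg[5]=0, deg[2]=1.
Step 8: smallest deg-1 vertex = 2, p_8 = 4. Add edge {2,4}. Now deg[2]=0, deg[4]=1.
Final: two remaining deg-1 vertices are 4, 10. Add edge {4,10}.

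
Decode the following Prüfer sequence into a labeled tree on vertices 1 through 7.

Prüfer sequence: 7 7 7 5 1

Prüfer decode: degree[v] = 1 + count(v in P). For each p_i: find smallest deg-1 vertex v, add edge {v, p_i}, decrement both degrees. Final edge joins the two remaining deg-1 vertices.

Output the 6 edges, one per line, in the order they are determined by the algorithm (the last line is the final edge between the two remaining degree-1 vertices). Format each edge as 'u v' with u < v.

Initial degrees: {1:2, 2:1, 3:1, 4:1, 5:2, 6:1, 7:4}
Step 1: smallest deg-1 vertex = 2, p_1 = 7. Add edge {2,7}. Now deg[2]=0, deg[7]=3.
Step 2: smallest deg-1 vertex = 3, p_2 = 7. Add edge {3,7}. Now deg[3]=0, deg[7]=2.
Step 3: smallest deg-1 vertex = 4, p_3 = 7. Add edge {4,7}. Now deg[4]=0, deg[7]=1.
Step 4: smallest deg-1 vertex = 6, p_4 = 5. Add edge {5,6}. Now deg[6]=0, deg[5]=1.
Step 5: smallest deg-1 vertex = 5, p_5 = 1. Add edge {1,5}. Now deg[5]=0, deg[1]=1.
Final: two remaining deg-1 vertices are 1, 7. Add edge {1,7}.

Answer: 2 7
3 7
4 7
5 6
1 5
1 7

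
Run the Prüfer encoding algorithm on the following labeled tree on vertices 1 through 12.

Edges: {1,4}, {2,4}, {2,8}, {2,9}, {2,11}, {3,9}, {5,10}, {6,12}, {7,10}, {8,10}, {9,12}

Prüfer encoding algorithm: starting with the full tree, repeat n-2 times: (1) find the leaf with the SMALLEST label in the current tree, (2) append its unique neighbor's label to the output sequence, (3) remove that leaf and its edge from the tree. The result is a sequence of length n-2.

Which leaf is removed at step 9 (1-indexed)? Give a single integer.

Step 1: current leaves = {1,3,5,6,7,11}. Remove leaf 1 (neighbor: 4).
Step 2: current leaves = {3,4,5,6,7,11}. Remove leaf 3 (neighbor: 9).
Step 3: current leaves = {4,5,6,7,11}. Remove leaf 4 (neighbor: 2).
Step 4: current leaves = {5,6,7,11}. Remove leaf 5 (neighbor: 10).
Step 5: current leaves = {6,7,11}. Remove leaf 6 (neighbor: 12).
Step 6: current leaves = {7,11,12}. Remove leaf 7 (neighbor: 10).
Step 7: current leaves = {10,11,12}. Remove leaf 10 (neighbor: 8).
Step 8: current leaves = {8,11,12}. Remove leaf 8 (neighbor: 2).
Step 9: current leaves = {11,12}. Remove leaf 11 (neighbor: 2).

Answer: 11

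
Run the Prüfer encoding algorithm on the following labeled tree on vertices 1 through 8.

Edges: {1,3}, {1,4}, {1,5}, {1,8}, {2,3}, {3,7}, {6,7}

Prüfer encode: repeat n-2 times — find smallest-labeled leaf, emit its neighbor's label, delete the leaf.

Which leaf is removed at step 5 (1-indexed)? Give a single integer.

Answer: 7

Derivation:
Step 1: current leaves = {2,4,5,6,8}. Remove leaf 2 (neighbor: 3).
Step 2: current leaves = {4,5,6,8}. Remove leaf 4 (neighbor: 1).
Step 3: current leaves = {5,6,8}. Remove leaf 5 (neighbor: 1).
Step 4: current leaves = {6,8}. Remove leaf 6 (neighbor: 7).
Step 5: current leaves = {7,8}. Remove leaf 7 (neighbor: 3).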